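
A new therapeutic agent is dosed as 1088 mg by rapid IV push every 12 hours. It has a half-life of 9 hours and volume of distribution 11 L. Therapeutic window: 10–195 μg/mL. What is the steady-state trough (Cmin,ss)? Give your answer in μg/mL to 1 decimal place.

Over one 12-h interval, 12/9 ≈ 1.3333 half-lives elapse, leaving f ≈ 0.3969 of each dose.
Accumulation ratio R = 1/(1 − f) ≈ 1/0.6031 ≈ 1.6581.
Each bolus raises the concentration by D/Vd = 1088/11 ≈ 98.909 μg/mL.
Steady-state peak Cmax,ss = C₀·R ≈ 98.909 × 1.6581 ≈ 164.001 μg/mL.
Steady-state trough Cmin,ss = Cmax,ss·f ≈ 164.001 × 0.3969 ≈ 65.092 μg/mL.
Trough 65.1 μg/mL vs MEC 10 μg/mL: adequate.

65.1 μg/mL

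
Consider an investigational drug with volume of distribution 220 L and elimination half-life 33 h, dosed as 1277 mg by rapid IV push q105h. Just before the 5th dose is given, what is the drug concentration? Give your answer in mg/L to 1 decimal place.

0.7 mg/L

f = (1/2)^(τ/t½) = (1/2)^(105/33) ≈ 0.1102.
C₀ = D/Vd = 1277/220 ≈ 5.805 mg/L.
Before the 5th dose, 4 doses have been given. Superposition: Cmin = C₀·(f + f² + … + f^4).
≈ 5.805 × (0.1102 + 0.0121 + 0.0013 + 0.0001) ≈ 5.805 × 0.1237 ≈ 0.718 mg/L.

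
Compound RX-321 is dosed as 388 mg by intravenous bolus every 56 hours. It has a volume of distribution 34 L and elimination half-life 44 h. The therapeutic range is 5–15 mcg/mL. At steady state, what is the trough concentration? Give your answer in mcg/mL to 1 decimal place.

k = ln2/t½ = ln2/44 ≈ 0.015753 h⁻¹; fraction remaining f = e^(−kτ) = e^(−0.015753×56) ≈ 0.4139.
Accumulation ratio R = 1/(1 − f) ≈ 1/0.5861 ≈ 1.7062.
Each bolus raises the concentration by D/Vd = 388/34 ≈ 11.412 mcg/mL.
Steady-state peak Cmax,ss = C₀·R ≈ 11.412 × 1.7062 ≈ 19.471 mcg/mL.
Steady-state trough Cmin,ss = Cmax,ss·f ≈ 19.471 × 0.4139 ≈ 8.059 mcg/mL.
Trough 8.1 mcg/mL vs MEC 5 mcg/mL: adequate.

8.1 mcg/mL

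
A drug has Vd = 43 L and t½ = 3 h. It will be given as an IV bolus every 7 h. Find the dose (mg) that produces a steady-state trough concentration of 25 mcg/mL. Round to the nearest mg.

τ/t½ = 7/3 ≈ 2.3333, so f = (1/2)^(7/3) ≈ 0.198425.
Cmin,ss = (D/Vd)·f/(1−f), so D = Cmin,ss·Vd·(1−f)/f.
D = 25 × 43 × (1−f)/f ≈ 25 × 43 × 4.03969 ≈ 4342.67 mg.

4343 mg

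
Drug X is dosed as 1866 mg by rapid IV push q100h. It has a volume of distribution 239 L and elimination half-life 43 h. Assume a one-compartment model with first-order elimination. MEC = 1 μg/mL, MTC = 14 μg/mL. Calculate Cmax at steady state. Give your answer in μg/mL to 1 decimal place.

9.8 μg/mL

Over one 100-h interval, 100/43 ≈ 2.3256 half-lives elapse, leaving f ≈ 0.1995 of each dose.
At steady state, accumulation factor R = 1/(1 − e^(−kτ)) ≈ 1.2492.
Each bolus raises the concentration by D/Vd = 1866/239 ≈ 7.808 μg/mL.
Cmax,ss = C₀/(1 − f) ≈ 7.808/0.8005 ≈ 9.754 μg/mL.
Peak 9.8 μg/mL vs MTC 14 μg/mL: below toxic threshold.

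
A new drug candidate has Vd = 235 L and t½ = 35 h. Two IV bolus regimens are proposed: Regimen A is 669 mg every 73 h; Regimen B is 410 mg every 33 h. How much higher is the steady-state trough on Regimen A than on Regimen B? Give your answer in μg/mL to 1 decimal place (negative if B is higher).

Regimen A: f = (1/2)^(73/35) ≈ 0.2356; Cmin,ss = (669/235)·f/(1−f) ≈ 0.877 μg/mL.
Regimen B: f = (1/2)^(33/35) ≈ 0.5202; Cmin,ss = (410/235)·f/(1−f) ≈ 1.892 μg/mL.
Difference ≈ 0.877 − 1.892 ≈ -1.015 μg/mL.

-1.0 μg/mL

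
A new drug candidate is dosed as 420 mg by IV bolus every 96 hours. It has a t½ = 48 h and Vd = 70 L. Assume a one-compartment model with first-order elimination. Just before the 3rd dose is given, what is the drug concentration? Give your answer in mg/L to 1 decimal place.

f = (1/2)^(τ/t½) = (1/2)^(96/48) ≈ 0.2500.
C₀ = D/Vd = 420/70 ≈ 6.000 mg/L.
Before the 3rd dose, 2 doses have been given. Superposition: Cmin = C₀·(f + f²).
≈ 6.000 × (0.2500 + 0.0625) ≈ 6.000 × 0.3125 ≈ 1.875 mg/L.

1.9 mg/L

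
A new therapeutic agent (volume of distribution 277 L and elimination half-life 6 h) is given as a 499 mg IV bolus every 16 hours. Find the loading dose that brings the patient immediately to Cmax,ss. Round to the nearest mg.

f = (1/2)^(16/6) ≈ 0.157490; accumulation ratio R = 1/(1−f) ≈ 1.18693.
Loading dose to hit Cmax,ss on first dose: D_load = D_maint·R ≈ 499 × 1.18693 ≈ 592.28 mg.

592 mg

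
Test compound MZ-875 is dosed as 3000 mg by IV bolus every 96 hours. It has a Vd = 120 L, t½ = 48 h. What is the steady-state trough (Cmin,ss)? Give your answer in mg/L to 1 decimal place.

τ = 96 h = 2 half-lives, so f = (1/2)^2 = 0.25.
Accumulation ratio R = 1/(1 − f) = 1/0.75 = 4/3.
Single-dose peak C₀ = D/Vd = 3000/120 = 25 mg/L.
Steady-state peak Cmax,ss = C₀·R = 25 × 4/3 ≈ 33.333 mg/L.
Steady-state trough Cmin,ss = Cmax,ss·f ≈ 33.333 × 0.25 ≈ 8.333 mg/L.

8.3 mg/L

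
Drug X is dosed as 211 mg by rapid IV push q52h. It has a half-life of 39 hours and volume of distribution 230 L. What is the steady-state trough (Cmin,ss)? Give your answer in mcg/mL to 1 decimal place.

Over one 52-h interval, 52/39 ≈ 1.3333 half-lives elapse, leaving f ≈ 0.3969 of each dose.
At steady state, accumulation factor R = 1/(1 − e^(−kτ)) ≈ 1.6581.
Each bolus raises the concentration by D/Vd = 211/230 ≈ 0.917 mcg/mL.
Cmax,ss = C₀/(1 − f) ≈ 0.917/0.6031 ≈ 1.520 mcg/mL.
Steady-state trough Cmin,ss = Cmax,ss·f ≈ 1.520 × 0.3969 ≈ 0.603 mcg/mL.

0.6 mcg/mL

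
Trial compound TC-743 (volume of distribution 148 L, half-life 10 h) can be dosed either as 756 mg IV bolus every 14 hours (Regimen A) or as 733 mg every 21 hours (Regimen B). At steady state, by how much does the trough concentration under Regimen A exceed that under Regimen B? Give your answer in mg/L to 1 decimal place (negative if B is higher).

1.6 mg/L

Regimen A: f = (1/2)^(14/10) ≈ 0.3789; Cmin,ss = (756/148)·f/(1−f) ≈ 3.116 mg/L.
Regimen B: f = (1/2)^(21/10) ≈ 0.2333; Cmin,ss = (733/148)·f/(1−f) ≈ 1.507 mg/L.
Difference ≈ 3.116 − 1.507 ≈ 1.609 mg/L.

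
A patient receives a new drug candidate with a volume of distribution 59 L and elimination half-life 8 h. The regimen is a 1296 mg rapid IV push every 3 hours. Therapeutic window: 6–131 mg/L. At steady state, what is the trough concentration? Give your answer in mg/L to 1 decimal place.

74.0 mg/L

Over one 3-h interval, 3/8 ≈ 0.375 half-lives elapse, leaving f ≈ 0.7711 of each dose.
At steady state, accumulation factor R = 1/(1 − e^(−kτ)) ≈ 4.3687.
Each bolus raises the concentration by D/Vd = 1296/59 ≈ 21.966 mg/L.
Steady-state peak Cmax,ss = C₀·R ≈ 21.966 × 4.3687 ≈ 95.963 mg/L.
Steady-state trough Cmin,ss = Cmax,ss·f ≈ 95.963 × 0.7711 ≈ 73.997 mg/L.
Trough 74.0 mg/L vs MEC 6 mg/L: adequate.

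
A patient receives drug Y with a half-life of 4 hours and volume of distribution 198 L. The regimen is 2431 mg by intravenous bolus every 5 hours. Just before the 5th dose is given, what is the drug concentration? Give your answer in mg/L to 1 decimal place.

f = (1/2)^(τ/t½) = (1/2)^(5/4) ≈ 0.4204.
C₀ = D/Vd = 2431/198 ≈ 12.278 mg/L.
Before the 5th dose, 4 doses have been given. Superposition: Cmin = C₀·(f + f² + … + f^4).
≈ 12.278 × (0.4204 + 0.1767 + 0.0743 + 0.0312) ≈ 12.278 × 0.7026 ≈ 8.627 mg/L.

8.6 mg/L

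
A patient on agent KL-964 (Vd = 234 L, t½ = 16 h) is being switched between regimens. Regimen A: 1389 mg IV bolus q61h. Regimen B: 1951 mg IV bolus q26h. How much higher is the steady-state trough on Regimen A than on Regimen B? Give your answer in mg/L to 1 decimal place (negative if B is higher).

Regimen A: f = (1/2)^(61/16) ≈ 0.0712; Cmin,ss = (1389/234)·f/(1−f) ≈ 0.455 mg/L.
Regimen B: f = (1/2)^(26/16) ≈ 0.3242; Cmin,ss = (1951/234)·f/(1−f) ≈ 4.000 mg/L.
Difference ≈ 0.455 − 4.000 ≈ -3.545 mg/L.

-3.5 mg/L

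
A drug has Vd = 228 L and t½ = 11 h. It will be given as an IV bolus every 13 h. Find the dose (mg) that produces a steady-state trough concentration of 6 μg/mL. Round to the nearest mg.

1735 mg

τ/t½ = 13/11 ≈ 1.1818, so f = (1/2)^(13/11) ≈ 0.440796.
Cmin,ss = (D/Vd)·f/(1−f), so D = Cmin,ss·Vd·(1−f)/f.
D = 6 × 228 × (1−f)/f ≈ 6 × 228 × 1.26862 ≈ 1735.47 mg.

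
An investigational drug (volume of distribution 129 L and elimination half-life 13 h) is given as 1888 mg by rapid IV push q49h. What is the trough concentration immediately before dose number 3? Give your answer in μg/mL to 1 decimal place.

f = (1/2)^(τ/t½) = (1/2)^(49/13) ≈ 0.0733.
C₀ = D/Vd = 1888/129 ≈ 14.636 μg/mL.
Before the 3rd dose, 2 doses have been given. Superposition: Cmin = C₀·(f + f²).
≈ 14.636 × (0.0733 + 0.0054) ≈ 14.636 × 0.0787 ≈ 1.152 μg/mL.

1.2 μg/mL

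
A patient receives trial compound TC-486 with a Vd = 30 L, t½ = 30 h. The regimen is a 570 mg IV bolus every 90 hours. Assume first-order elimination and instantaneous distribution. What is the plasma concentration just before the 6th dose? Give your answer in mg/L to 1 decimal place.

2.7 mg/L

f = (1/2)^(τ/t½) = (1/2)^(90/30) ≈ 0.1250.
C₀ = D/Vd = 570/30 ≈ 19.000 mg/L.
Before the 6th dose, 5 doses have been given. Superposition: Cmin = C₀·(f + f² + … + f^5).
≈ 19.000 × (0.1250 + 0.0156 + 0.0020 + 0.0002 + 0.0000) ≈ 19.000 × 0.1428 ≈ 2.713 mg/L.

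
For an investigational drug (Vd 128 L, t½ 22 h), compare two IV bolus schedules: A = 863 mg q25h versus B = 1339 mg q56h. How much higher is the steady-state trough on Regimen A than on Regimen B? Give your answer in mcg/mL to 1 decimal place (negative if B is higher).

Regimen A: f = (1/2)^(25/22) ≈ 0.4549; Cmin,ss = (863/128)·f/(1−f) ≈ 5.627 mcg/mL.
Regimen B: f = (1/2)^(56/22) ≈ 0.1713; Cmin,ss = (1339/128)·f/(1−f) ≈ 2.162 mcg/mL.
Difference ≈ 5.627 − 2.162 ≈ 3.465 mcg/mL.

3.5 mcg/mL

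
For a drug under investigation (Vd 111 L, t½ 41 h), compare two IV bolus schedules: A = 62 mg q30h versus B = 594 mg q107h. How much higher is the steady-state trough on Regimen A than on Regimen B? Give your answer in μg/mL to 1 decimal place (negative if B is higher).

Regimen A: f = (1/2)^(30/41) ≈ 0.6022; Cmin,ss = (62/111)·f/(1−f) ≈ 0.846 μg/mL.
Regimen B: f = (1/2)^(107/41) ≈ 0.1638; Cmin,ss = (594/111)·f/(1−f) ≈ 1.048 μg/mL.
Difference ≈ 0.846 − 1.048 ≈ -0.202 μg/mL.

-0.2 μg/mL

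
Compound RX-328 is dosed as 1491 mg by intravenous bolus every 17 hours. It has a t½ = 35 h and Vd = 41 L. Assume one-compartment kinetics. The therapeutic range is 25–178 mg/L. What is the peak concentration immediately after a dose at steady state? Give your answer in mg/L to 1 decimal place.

k = ln2/t½ = ln2/35 ≈ 0.019804 h⁻¹; fraction remaining f = e^(−kτ) = e^(−0.019804×17) ≈ 0.7141.
At steady state, accumulation factor R = 1/(1 − e^(−kτ)) ≈ 3.4977.
Each bolus raises the concentration by D/Vd = 1491/41 ≈ 36.366 mg/L.
Steady-state peak Cmax,ss = C₀·R ≈ 36.366 × 3.4977 ≈ 127.197 mg/L.
Peak 127.2 mg/L vs MTC 178 mg/L: below toxic threshold.

127.2 mg/L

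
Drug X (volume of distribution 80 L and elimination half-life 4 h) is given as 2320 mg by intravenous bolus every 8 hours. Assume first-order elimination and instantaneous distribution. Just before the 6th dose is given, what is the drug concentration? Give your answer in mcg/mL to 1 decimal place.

f = (1/2)^(τ/t½) = (1/2)^(8/4) ≈ 0.2500.
C₀ = D/Vd = 2320/80 ≈ 29.000 mcg/mL.
Before the 6th dose, 5 doses have been given. Superposition: Cmin = C₀·(f + f² + … + f^5).
≈ 29.000 × (0.2500 + 0.0625 + 0.0156 + 0.0039 + 0.0010) ≈ 29.000 × 0.3330 ≈ 9.657 mcg/mL.

9.7 mcg/mL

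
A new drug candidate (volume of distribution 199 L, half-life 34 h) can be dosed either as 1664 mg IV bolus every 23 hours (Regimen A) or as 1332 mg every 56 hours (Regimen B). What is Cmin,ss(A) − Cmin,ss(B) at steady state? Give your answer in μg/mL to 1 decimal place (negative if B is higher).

Regimen A: f = (1/2)^(23/34) ≈ 0.6257; Cmin,ss = (1664/199)·f/(1−f) ≈ 13.978 μg/mL.
Regimen B: f = (1/2)^(56/34) ≈ 0.3193; Cmin,ss = (1332/199)·f/(1−f) ≈ 3.140 μg/mL.
Difference ≈ 13.978 − 3.140 ≈ 10.838 μg/mL.

10.8 μg/mL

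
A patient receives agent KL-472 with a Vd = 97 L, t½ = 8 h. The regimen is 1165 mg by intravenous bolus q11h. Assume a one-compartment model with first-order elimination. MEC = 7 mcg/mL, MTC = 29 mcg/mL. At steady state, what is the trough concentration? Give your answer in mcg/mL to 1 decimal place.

7.5 mcg/mL

τ/t½ = 11/8 ≈ 1.375, so fraction remaining f = (1/2)^(11/8) ≈ 0.3856.
Single-dose peak C₀ = D/Vd = 1165/97 ≈ 12.010 mcg/mL.
Steady-state trough Cmin,ss = C₀·f/(1−f) ≈ 12.010 × 0.3856/0.6144 ≈ 7.538 mcg/mL.
Trough 7.5 mcg/mL vs MEC 7 mcg/mL: adequate.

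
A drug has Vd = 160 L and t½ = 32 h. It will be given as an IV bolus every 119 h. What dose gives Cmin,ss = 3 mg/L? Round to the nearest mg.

5840 mg

τ/t½ = 119/32 ≈ 3.7188, so f = (1/2)^(119/32) ≈ 0.075953.
Cmin,ss = (D/Vd)·f/(1−f), so D = Cmin,ss·Vd·(1−f)/f.
D = 3 × 160 × (1−f)/f ≈ 3 × 160 × 12.16604 ≈ 5839.70 mg.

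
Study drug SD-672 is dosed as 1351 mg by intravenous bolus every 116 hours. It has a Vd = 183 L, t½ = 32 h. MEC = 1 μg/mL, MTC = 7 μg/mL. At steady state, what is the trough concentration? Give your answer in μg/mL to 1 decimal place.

τ/t½ = 116/32 ≈ 3.625, so fraction remaining f = (1/2)^(116/32) ≈ 0.0811.
Single-dose peak C₀ = D/Vd = 1351/183 ≈ 7.383 μg/mL.
Steady-state trough Cmin,ss = C₀·f/(1−f) ≈ 7.383 × 0.0811/0.9189 ≈ 0.652 μg/mL.
Trough 0.7 μg/mL vs MEC 1 μg/mL: subtherapeutic.

0.7 μg/mL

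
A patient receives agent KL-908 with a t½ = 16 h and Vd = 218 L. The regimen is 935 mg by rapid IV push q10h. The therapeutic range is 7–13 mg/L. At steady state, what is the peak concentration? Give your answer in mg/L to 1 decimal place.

Over one 10-h interval, 10/16 ≈ 0.625 half-lives elapse, leaving f ≈ 0.6484 of each dose.
At steady state, accumulation factor R = 1/(1 − e^(−kτ)) ≈ 2.8441.
Each bolus raises the concentration by D/Vd = 935/218 ≈ 4.289 mg/L.
Steady-state peak Cmax,ss = C₀·R ≈ 4.289 × 2.8441 ≈ 12.198 mg/L.
Peak 12.2 mg/L vs MTC 13 mg/L: below toxic threshold.

12.2 mg/L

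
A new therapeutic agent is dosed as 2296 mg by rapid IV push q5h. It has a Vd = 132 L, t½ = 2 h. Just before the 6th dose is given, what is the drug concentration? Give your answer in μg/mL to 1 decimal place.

f = (1/2)^(τ/t½) = (1/2)^(5/2) ≈ 0.1768.
C₀ = D/Vd = 2296/132 ≈ 17.394 μg/mL.
Before the 6th dose, 5 doses have been given. Superposition: Cmin = C₀·(f + f² + … + f^5).
≈ 17.394 × (0.1768 + 0.0313 + 0.0055 + 0.0010 + 0.0002) ≈ 17.394 × 0.2148 ≈ 3.736 μg/mL.

3.7 μg/mL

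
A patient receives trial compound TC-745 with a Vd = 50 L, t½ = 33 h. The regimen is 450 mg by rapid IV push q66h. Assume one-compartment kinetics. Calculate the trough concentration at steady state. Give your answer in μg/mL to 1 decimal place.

The dosing interval is 2 half-lives, so f = 2^(−2) = 0.25.
Accumulation ratio R = 1/(1 − f) = 1/0.75 = 4/3.
Single-dose peak C₀ = D/Vd = 450/50 = 9 μg/mL.
Steady-state peak Cmax,ss = C₀·R = 9 × 4/3 ≈ 12.000 μg/mL.
Steady-state trough Cmin,ss = Cmax,ss·f ≈ 12.000 × 0.25 ≈ 3.000 μg/mL.

3.0 μg/mL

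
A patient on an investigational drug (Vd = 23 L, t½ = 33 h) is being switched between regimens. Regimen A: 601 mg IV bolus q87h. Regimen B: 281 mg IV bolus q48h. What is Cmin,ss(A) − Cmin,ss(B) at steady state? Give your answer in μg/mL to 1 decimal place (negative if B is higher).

-2.0 μg/mL

Regimen A: f = (1/2)^(87/33) ≈ 0.1608; Cmin,ss = (601/23)·f/(1−f) ≈ 5.007 μg/mL.
Regimen B: f = (1/2)^(48/33) ≈ 0.3649; Cmin,ss = (281/23)·f/(1−f) ≈ 7.020 μg/mL.
Difference ≈ 5.007 − 7.020 ≈ -2.013 μg/mL.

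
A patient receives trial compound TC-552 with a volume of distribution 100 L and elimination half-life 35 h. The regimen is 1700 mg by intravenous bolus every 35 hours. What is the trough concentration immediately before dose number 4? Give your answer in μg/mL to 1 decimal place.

14.9 μg/mL

f = (1/2)^(τ/t½) = (1/2)^(35/35) ≈ 0.5000.
C₀ = D/Vd = 1700/100 ≈ 17.000 μg/mL.
Before the 4th dose, 3 doses have been given. Superposition: Cmin = C₀·(f + f² + … + f^3).
≈ 17.000 × (0.5000 + 0.2500 + 0.1250) ≈ 17.000 × 0.8750 ≈ 14.875 μg/mL.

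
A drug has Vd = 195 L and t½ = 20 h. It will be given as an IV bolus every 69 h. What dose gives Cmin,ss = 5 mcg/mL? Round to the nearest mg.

τ/t½ = 69/20 ≈ 3.45, so f = (1/2)^(69/20) ≈ 0.091505.
Cmin,ss = (D/Vd)·f/(1−f), so D = Cmin,ss·Vd·(1−f)/f.
D = 5 × 195 × (1−f)/f ≈ 5 × 195 × 9.92836 ≈ 9680.15 mg.

9680 mg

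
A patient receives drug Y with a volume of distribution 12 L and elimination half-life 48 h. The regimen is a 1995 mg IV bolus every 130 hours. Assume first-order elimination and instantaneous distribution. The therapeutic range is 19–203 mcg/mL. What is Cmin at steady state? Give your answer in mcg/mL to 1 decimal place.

30.0 mcg/mL

k = ln2/t½ = ln2/48 ≈ 0.014441 h⁻¹; fraction remaining f = e^(−kτ) = e^(−0.014441×130) ≈ 0.1530.
At steady state, accumulation factor R = 1/(1 − e^(−kτ)) ≈ 1.1806.
Single-dose peak C₀ = D/Vd = 1995/12 ≈ 166.250 mcg/mL.
Steady-state peak Cmax,ss = C₀·R ≈ 166.250 × 1.1806 ≈ 196.275 mcg/mL.
One interval later, Cmin,ss = Cmax,ss·e^(−kτ) ≈ 196.275 × 0.1530 ≈ 30.030 mcg/mL.
Trough 30.0 mcg/mL vs MEC 19 mcg/mL: adequate.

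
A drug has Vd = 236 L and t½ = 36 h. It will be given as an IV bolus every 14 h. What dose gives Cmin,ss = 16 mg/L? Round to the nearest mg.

1168 mg

τ/t½ = 14/36 ≈ 0.38889, so f = (1/2)^(14/36) ≈ 0.763718.
Cmin,ss = (D/Vd)·f/(1−f), so D = Cmin,ss·Vd·(1−f)/f.
D = 16 × 236 × (1−f)/f ≈ 16 × 236 × 0.30938 ≈ 1168.22 mg.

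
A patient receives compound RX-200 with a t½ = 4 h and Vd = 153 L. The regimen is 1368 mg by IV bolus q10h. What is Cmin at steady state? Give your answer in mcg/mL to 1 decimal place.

1.9 mcg/mL

Over one 10-h interval, 10/4 ≈ 2.5 half-lives elapse, leaving f ≈ 0.1768 of each dose.
At steady state, accumulation factor R = 1/(1 − e^(−kτ)) ≈ 1.2148.
Each bolus raises the concentration by D/Vd = 1368/153 ≈ 8.941 mcg/mL.
Steady-state peak Cmax,ss = C₀·R ≈ 8.941 × 1.2148 ≈ 10.862 mcg/mL.
Steady-state trough Cmin,ss = Cmax,ss·f ≈ 10.862 × 0.1768 ≈ 1.920 mcg/mL.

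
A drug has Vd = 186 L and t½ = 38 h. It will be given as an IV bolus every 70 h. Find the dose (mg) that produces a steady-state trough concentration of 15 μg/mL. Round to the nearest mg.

τ/t½ = 70/38 ≈ 1.8421, so f = (1/2)^(70/38) ≈ 0.278914.
Cmin,ss = (D/Vd)·f/(1−f), so D = Cmin,ss·Vd·(1−f)/f.
D = 15 × 186 × (1−f)/f ≈ 15 × 186 × 2.58533 ≈ 7213.07 mg.

7213 mg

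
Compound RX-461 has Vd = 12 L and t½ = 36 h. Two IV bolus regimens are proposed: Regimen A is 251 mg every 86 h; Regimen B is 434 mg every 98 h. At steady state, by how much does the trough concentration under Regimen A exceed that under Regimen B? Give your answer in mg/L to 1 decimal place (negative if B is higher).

Regimen A: f = (1/2)^(86/36) ≈ 0.1909; Cmin,ss = (251/12)·f/(1−f) ≈ 4.935 mg/L.
Regimen B: f = (1/2)^(98/36) ≈ 0.1515; Cmin,ss = (434/12)·f/(1−f) ≈ 6.458 mg/L.
Difference ≈ 4.935 − 6.458 ≈ -1.523 mg/L.

-1.5 mg/L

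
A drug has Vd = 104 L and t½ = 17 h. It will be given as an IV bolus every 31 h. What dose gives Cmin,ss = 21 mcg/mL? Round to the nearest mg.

5546 mg

τ/t½ = 31/17 ≈ 1.8235, so f = (1/2)^(31/17) ≈ 0.282529.
Cmin,ss = (D/Vd)·f/(1−f), so D = Cmin,ss·Vd·(1−f)/f.
D = 21 × 104 × (1−f)/f ≈ 21 × 104 × 2.53946 ≈ 5546.18 mg.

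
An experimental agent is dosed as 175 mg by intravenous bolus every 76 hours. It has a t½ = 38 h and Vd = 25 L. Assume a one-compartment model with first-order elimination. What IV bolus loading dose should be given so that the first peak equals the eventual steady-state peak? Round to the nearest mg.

f = (1/2)^(76/38) ≈ 0.250000; accumulation ratio R = 1/(1−f) ≈ 1.33333.
Loading dose to hit Cmax,ss on first dose: D_load = D_maint·R ≈ 175 × 1.33333 ≈ 233.33 mg.

233 mg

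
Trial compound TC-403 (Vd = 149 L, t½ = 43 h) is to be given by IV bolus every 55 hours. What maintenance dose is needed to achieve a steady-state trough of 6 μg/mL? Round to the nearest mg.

1276 mg

τ/t½ = 55/43 ≈ 1.2791, so f = (1/2)^(55/43) ≈ 0.412061.
Cmin,ss = (D/Vd)·f/(1−f), so D = Cmin,ss·Vd·(1−f)/f.
D = 6 × 149 × (1−f)/f ≈ 6 × 149 × 1.42683 ≈ 1275.59 mg.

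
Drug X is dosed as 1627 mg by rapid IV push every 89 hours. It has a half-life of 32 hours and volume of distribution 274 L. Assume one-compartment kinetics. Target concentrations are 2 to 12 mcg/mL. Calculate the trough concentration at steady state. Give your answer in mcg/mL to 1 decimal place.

1.0 mcg/mL

k = ln2/t½ = ln2/32 ≈ 0.021661 h⁻¹; fraction remaining f = e^(−kτ) = e^(−0.021661×89) ≈ 0.1455.
Single-dose peak C₀ = D/Vd = 1627/274 ≈ 5.938 mcg/mL.
Steady-state trough Cmin,ss = C₀·f/(1−f) ≈ 5.938 × 0.1455/0.8545 ≈ 1.011 mcg/mL.
Trough 1.0 mcg/mL vs MEC 2 mcg/mL: subtherapeutic.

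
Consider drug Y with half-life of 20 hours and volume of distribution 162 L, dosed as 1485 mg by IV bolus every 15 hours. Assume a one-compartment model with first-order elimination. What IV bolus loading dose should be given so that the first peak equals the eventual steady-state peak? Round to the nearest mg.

3663 mg

f = (1/2)^(15/20) ≈ 0.594604; accumulation ratio R = 1/(1−f) ≈ 2.46672.
Loading dose to hit Cmax,ss on first dose: D_load = D_maint·R ≈ 1485 × 2.46672 ≈ 3663.08 mg.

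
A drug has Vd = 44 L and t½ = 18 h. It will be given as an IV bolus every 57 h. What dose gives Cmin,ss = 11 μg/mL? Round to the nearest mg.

τ/t½ = 57/18 ≈ 3.1667, so f = (1/2)^(57/18) ≈ 0.111362.
Cmin,ss = (D/Vd)·f/(1−f), so D = Cmin,ss·Vd·(1−f)/f.
D = 11 × 44 × (1−f)/f ≈ 11 × 44 × 7.97972 ≈ 3862.18 mg.

3862 mg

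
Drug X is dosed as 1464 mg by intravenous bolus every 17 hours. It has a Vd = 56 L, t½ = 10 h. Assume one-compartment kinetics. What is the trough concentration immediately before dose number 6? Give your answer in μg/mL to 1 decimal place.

11.6 μg/mL

f = (1/2)^(τ/t½) = (1/2)^(17/10) ≈ 0.3078.
C₀ = D/Vd = 1464/56 ≈ 26.143 μg/mL.
Before the 6th dose, 5 doses have been given. Superposition: Cmin = C₀·(f + f² + … + f^5).
≈ 26.143 × (0.3078 + 0.0947 + 0.0292 + 0.0090 + 0.0028) ≈ 26.143 × 0.4435 ≈ 11.594 μg/mL.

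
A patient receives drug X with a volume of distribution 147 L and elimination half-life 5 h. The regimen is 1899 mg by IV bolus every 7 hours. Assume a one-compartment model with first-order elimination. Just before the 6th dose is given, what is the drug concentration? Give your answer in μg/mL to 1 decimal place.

7.8 μg/mL

f = (1/2)^(τ/t½) = (1/2)^(7/5) ≈ 0.3789.
C₀ = D/Vd = 1899/147 ≈ 12.918 μg/mL.
Before the 6th dose, 5 doses have been given. Superposition: Cmin = C₀·(f + f² + … + f^5).
≈ 12.918 × (0.3789 + 0.1436 + 0.0544 + 0.0206 + 0.0078) ≈ 12.918 × 0.6053 ≈ 7.819 μg/mL.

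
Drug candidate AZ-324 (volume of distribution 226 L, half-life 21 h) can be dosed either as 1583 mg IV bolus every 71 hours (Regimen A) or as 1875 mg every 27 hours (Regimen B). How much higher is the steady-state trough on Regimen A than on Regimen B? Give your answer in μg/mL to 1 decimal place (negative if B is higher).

-5.0 μg/mL

Regimen A: f = (1/2)^(71/21) ≈ 0.0960; Cmin,ss = (1583/226)·f/(1−f) ≈ 0.744 μg/mL.
Regimen B: f = (1/2)^(27/21) ≈ 0.4102; Cmin,ss = (1875/226)·f/(1−f) ≈ 5.770 μg/mL.
Difference ≈ 0.744 − 5.770 ≈ -5.026 μg/mL.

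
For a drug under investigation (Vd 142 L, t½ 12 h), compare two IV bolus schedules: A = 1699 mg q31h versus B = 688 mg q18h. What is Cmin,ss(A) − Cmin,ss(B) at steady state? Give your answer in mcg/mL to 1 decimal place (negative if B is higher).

Regimen A: f = (1/2)^(31/12) ≈ 0.1669; Cmin,ss = (1699/142)·f/(1−f) ≈ 2.397 mcg/mL.
Regimen B: f = (1/2)^(18/12) ≈ 0.3536; Cmin,ss = (688/142)·f/(1−f) ≈ 2.650 mcg/mL.
Difference ≈ 2.397 − 2.650 ≈ -0.253 mcg/mL.

-0.3 mcg/mL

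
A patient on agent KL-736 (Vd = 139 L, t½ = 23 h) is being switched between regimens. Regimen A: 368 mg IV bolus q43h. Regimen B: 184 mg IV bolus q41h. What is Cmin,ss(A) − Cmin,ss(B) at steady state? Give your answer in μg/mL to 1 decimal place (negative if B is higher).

0.5 μg/mL

Regimen A: f = (1/2)^(43/23) ≈ 0.2737; Cmin,ss = (368/139)·f/(1−f) ≈ 0.998 μg/mL.
Regimen B: f = (1/2)^(41/23) ≈ 0.2907; Cmin,ss = (184/139)·f/(1−f) ≈ 0.543 μg/mL.
Difference ≈ 0.998 − 0.543 ≈ 0.455 μg/mL.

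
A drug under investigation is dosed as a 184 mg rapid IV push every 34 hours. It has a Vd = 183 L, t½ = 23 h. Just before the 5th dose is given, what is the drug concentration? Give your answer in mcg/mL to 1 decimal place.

0.6 mcg/mL

f = (1/2)^(τ/t½) = (1/2)^(34/23) ≈ 0.3589.
C₀ = D/Vd = 184/183 ≈ 1.005 mcg/mL.
Before the 5th dose, 4 doses have been given. Superposition: Cmin = C₀·(f + f² + … + f^4).
≈ 1.005 × (0.3589 + 0.1288 + 0.0462 + 0.0166) ≈ 1.005 × 0.5505 ≈ 0.553 mcg/mL.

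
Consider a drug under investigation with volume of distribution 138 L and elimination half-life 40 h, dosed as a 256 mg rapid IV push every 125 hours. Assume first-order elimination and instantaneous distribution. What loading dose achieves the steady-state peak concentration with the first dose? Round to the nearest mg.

f = (1/2)^(125/40) ≈ 0.114626; accumulation ratio R = 1/(1−f) ≈ 1.12947.
Loading dose to hit Cmax,ss on first dose: D_load = D_maint·R ≈ 256 × 1.12947 ≈ 289.14 mg.

289 mg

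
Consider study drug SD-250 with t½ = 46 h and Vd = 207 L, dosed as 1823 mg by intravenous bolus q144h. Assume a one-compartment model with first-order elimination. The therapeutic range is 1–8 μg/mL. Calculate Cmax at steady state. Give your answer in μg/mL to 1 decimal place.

9.9 μg/mL

k = ln2/t½ = ln2/46 ≈ 0.015068 h⁻¹; fraction remaining f = e^(−kτ) = e^(−0.015068×144) ≈ 0.1142.
Accumulation ratio R = 1/(1 − f) ≈ 1/0.8858 ≈ 1.1289.
Each bolus raises the concentration by D/Vd = 1823/207 ≈ 8.807 μg/mL.
Steady-state peak Cmax,ss = C₀·R ≈ 8.807 × 1.1289 ≈ 9.942 μg/mL.
Peak 9.9 μg/mL vs MTC 8 μg/mL: exceeds toxic threshold.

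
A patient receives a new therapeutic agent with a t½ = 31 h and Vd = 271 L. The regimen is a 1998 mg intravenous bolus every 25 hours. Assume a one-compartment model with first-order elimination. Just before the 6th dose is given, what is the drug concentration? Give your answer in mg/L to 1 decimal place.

f = (1/2)^(τ/t½) = (1/2)^(25/31) ≈ 0.5718.
C₀ = D/Vd = 1998/271 ≈ 7.373 mg/L.
Before the 6th dose, 5 doses have been given. Superposition: Cmin = C₀·(f + f² + … + f^5).
≈ 7.373 × (0.5718 + 0.3270 + 0.1870 + 0.1069 + 0.0611) ≈ 7.373 × 1.2538 ≈ 9.244 mg/L.

9.2 mg/L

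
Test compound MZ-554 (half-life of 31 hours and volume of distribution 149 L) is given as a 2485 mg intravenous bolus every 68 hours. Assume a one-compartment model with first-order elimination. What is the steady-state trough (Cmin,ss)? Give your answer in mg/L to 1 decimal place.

τ/t½ = 68/31 ≈ 2.1935, so fraction remaining f = (1/2)^(68/31) ≈ 0.2186.
At steady state, accumulation factor R = 1/(1 − e^(−kτ)) ≈ 1.2798.
Each bolus raises the concentration by D/Vd = 2485/149 ≈ 16.678 mg/L.
Steady-state peak Cmax,ss = C₀·R ≈ 16.678 × 1.2798 ≈ 21.345 mg/L.
Steady-state trough Cmin,ss = Cmax,ss·f ≈ 21.345 × 0.2186 ≈ 4.666 mg/L.

4.7 mg/L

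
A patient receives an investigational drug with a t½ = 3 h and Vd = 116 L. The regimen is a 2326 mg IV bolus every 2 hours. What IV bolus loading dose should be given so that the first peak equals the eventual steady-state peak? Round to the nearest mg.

f = (1/2)^(2/3) ≈ 0.629961; accumulation ratio R = 1/(1−f) ≈ 2.70242.
Loading dose to hit Cmax,ss on first dose: D_load = D_maint·R ≈ 2326 × 2.70242 ≈ 6285.83 mg.

6286 mg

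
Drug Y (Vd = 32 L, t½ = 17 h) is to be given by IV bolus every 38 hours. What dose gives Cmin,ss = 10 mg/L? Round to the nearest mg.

1187 mg

τ/t½ = 38/17 ≈ 2.2353, so f = (1/2)^(38/17) ≈ 0.212378.
Cmin,ss = (D/Vd)·f/(1−f), so D = Cmin,ss·Vd·(1−f)/f.
D = 10 × 32 × (1−f)/f ≈ 10 × 32 × 3.70859 ≈ 1186.75 mg.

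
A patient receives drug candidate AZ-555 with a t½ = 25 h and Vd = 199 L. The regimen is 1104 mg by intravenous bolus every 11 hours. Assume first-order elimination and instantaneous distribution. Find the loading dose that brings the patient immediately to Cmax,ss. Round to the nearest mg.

4200 mg

f = (1/2)^(11/25) ≈ 0.737135; accumulation ratio R = 1/(1−f) ≈ 3.80423.
Loading dose to hit Cmax,ss on first dose: D_load = D_maint·R ≈ 1104 × 3.80423 ≈ 4199.87 mg.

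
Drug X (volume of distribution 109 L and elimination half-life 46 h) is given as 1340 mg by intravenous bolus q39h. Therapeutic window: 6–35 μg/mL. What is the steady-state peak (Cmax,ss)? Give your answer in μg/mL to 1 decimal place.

27.7 μg/mL

Over one 39-h interval, 39/46 ≈ 0.84783 half-lives elapse, leaving f ≈ 0.5556 of each dose.
At steady state, accumulation factor R = 1/(1 − e^(−kτ)) ≈ 2.2502.
Single-dose peak C₀ = D/Vd = 1340/109 ≈ 12.294 μg/mL.
Steady-state peak Cmax,ss = C₀·R ≈ 12.294 × 2.2502 ≈ 27.664 μg/mL.
Peak 27.7 μg/mL vs MTC 35 μg/mL: below toxic threshold.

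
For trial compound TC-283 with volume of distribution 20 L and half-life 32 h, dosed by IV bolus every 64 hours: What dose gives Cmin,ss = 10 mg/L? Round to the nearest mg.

τ/t½ = 64/32 ≈ 2, so f = (1/2)^(64/32) ≈ 0.250000.
Cmin,ss = (D/Vd)·f/(1−f), so D = Cmin,ss·Vd·(1−f)/f.
D = 10 × 20 × (1−f)/f ≈ 10 × 20 × 3.00000 ≈ 600.00 mg.

600 mg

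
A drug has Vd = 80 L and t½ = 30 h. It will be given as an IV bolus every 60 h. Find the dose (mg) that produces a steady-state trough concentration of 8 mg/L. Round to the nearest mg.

τ/t½ = 60/30 ≈ 2, so f = (1/2)^(60/30) ≈ 0.250000.
Cmin,ss = (D/Vd)·f/(1−f), so D = Cmin,ss·Vd·(1−f)/f.
D = 8 × 80 × (1−f)/f ≈ 8 × 80 × 3.00000 ≈ 1920.00 mg.

1920 mg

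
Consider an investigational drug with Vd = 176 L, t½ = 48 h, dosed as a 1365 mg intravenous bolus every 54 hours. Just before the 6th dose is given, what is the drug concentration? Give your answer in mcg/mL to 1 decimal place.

6.4 mcg/mL

f = (1/2)^(τ/t½) = (1/2)^(54/48) ≈ 0.4585.
C₀ = D/Vd = 1365/176 ≈ 7.756 mcg/mL.
Before the 6th dose, 5 doses have been given. Superposition: Cmin = C₀·(f + f² + … + f^5).
≈ 7.756 × (0.4585 + 0.2102 + 0.0964 + 0.0442 + 0.0203) ≈ 7.756 × 0.8296 ≈ 6.434 mcg/mL.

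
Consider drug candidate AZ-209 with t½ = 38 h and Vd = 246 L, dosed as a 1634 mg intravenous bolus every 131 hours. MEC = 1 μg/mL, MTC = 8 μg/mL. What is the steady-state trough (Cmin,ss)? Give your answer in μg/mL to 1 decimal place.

0.7 μg/mL

k = ln2/t½ = ln2/38 ≈ 0.018241 h⁻¹; fraction remaining f = e^(−kτ) = e^(−0.018241×131) ≈ 0.0917.
At steady state, accumulation factor R = 1/(1 − e^(−kτ)) ≈ 1.1010.
Single-dose peak C₀ = D/Vd = 1634/246 ≈ 6.642 μg/mL.
Cmax,ss = C₀/(1 − f) ≈ 6.642/0.9083 ≈ 7.313 μg/mL.
One interval later, Cmin,ss = Cmax,ss·e^(−kτ) ≈ 7.313 × 0.0917 ≈ 0.671 μg/mL.
Trough 0.7 μg/mL vs MEC 1 μg/mL: subtherapeutic.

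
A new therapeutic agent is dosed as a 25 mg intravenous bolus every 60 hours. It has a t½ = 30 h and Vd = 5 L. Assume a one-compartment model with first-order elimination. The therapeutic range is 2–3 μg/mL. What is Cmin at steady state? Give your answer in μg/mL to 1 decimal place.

1.7 μg/mL

τ = 60 h = 2 half-lives, so f = (1/2)^2 = 0.25.
Accumulation ratio R = 1/(1 − f) = 1/0.75 = 4/3.
Single-dose peak C₀ = D/Vd = 25/5 = 5 μg/mL.
Steady-state peak Cmax,ss = C₀·R = 5 × 4/3 ≈ 6.667 μg/mL.
Steady-state trough Cmin,ss = Cmax,ss·f ≈ 6.667 × 0.25 ≈ 1.667 μg/mL.
Trough 1.7 μg/mL vs MEC 2 μg/mL: subtherapeutic.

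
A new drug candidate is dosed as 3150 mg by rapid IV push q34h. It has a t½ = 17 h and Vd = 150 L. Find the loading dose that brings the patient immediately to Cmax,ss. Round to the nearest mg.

f = (1/2)^(34/17) ≈ 0.250000; accumulation ratio R = 1/(1−f) ≈ 1.33333.
Loading dose to hit Cmax,ss on first dose: D_load = D_maint·R ≈ 3150 × 1.33333 ≈ 4199.99 mg.

4200 mg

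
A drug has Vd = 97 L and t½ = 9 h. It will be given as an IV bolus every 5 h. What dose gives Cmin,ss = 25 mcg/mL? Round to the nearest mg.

1139 mg

τ/t½ = 5/9 ≈ 0.55556, so f = (1/2)^(5/9) ≈ 0.680395.
Cmin,ss = (D/Vd)·f/(1−f), so D = Cmin,ss·Vd·(1−f)/f.
D = 25 × 97 × (1−f)/f ≈ 25 × 97 × 0.46973 ≈ 1139.10 mg.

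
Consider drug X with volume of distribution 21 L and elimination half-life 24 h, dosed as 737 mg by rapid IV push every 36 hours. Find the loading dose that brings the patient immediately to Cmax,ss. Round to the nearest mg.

f = (1/2)^(36/24) ≈ 0.353553; accumulation ratio R = 1/(1−f) ≈ 1.54692.
Loading dose to hit Cmax,ss on first dose: D_load = D_maint·R ≈ 737 × 1.54692 ≈ 1140.08 mg.

1140 mg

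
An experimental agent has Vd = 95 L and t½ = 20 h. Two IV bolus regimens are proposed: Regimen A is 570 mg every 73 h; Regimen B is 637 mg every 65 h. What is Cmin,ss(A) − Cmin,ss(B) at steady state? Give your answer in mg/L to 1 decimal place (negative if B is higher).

Regimen A: f = (1/2)^(73/20) ≈ 0.0797; Cmin,ss = (570/95)·f/(1−f) ≈ 0.520 mg/L.
Regimen B: f = (1/2)^(65/20) ≈ 0.1051; Cmin,ss = (637/95)·f/(1−f) ≈ 0.787 mg/L.
Difference ≈ 0.520 − 0.787 ≈ -0.267 mg/L.

-0.3 mg/L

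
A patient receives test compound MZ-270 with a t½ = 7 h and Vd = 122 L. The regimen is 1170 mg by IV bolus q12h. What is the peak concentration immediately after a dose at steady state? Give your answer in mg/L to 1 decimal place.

13.8 mg/L

k = ln2/t½ = ln2/7 ≈ 0.099021 h⁻¹; fraction remaining f = e^(−kτ) = e^(−0.099021×12) ≈ 0.3048.
At steady state, accumulation factor R = 1/(1 − e^(−kτ)) ≈ 1.4384.
Each bolus raises the concentration by D/Vd = 1170/122 ≈ 9.590 mg/L.
Cmax,ss = C₀/(1 − f) ≈ 9.590/0.6952 ≈ 13.795 mg/L.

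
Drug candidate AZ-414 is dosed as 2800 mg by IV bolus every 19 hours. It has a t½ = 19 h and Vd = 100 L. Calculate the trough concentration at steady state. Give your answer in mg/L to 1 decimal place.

τ = 19 h = 1 half-life, so f = (1/2)^1 = 0.5.
Accumulation ratio R = 1/(1 − f) = 1/0.5 = 2/1.
Single-dose peak C₀ = D/Vd = 2800/100 = 28 mg/L.
Steady-state peak Cmax,ss = C₀·R = 28 × 2/1 ≈ 56.000 mg/L.
Steady-state trough Cmin,ss = Cmax,ss·f ≈ 56.000 × 0.5 ≈ 28.000 mg/L.

28.0 mg/L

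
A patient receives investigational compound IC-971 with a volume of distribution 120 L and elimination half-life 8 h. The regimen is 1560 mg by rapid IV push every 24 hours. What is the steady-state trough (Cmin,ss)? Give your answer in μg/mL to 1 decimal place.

The dosing interval is 3 half-lives, so f = 2^(−3) = 0.125.
At steady state, R = 1/(1 − 0.125) = 8/7.
Single-dose peak C₀ = D/Vd = 1560/120 = 13 μg/mL.
Steady-state peak Cmax,ss = C₀·R = 13 × 8/7 ≈ 14.857 μg/mL.
Steady-state trough Cmin,ss = Cmax,ss·f ≈ 14.857 × 0.125 ≈ 1.857 μg/mL.

1.9 μg/mL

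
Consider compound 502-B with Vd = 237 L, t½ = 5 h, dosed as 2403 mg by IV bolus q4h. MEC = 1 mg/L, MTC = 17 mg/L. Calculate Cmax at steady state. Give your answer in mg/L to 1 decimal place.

τ/t½ = 4/5 ≈ 0.8, so fraction remaining f = (1/2)^(4/5) ≈ 0.5743.
At steady state, accumulation factor R = 1/(1 − e^(−kτ)) ≈ 2.3491.
Each bolus raises the concentration by D/Vd = 2403/237 ≈ 10.139 mg/L.
Steady-state peak Cmax,ss = C₀·R ≈ 10.139 × 2.3491 ≈ 23.818 mg/L.
Peak 23.8 mg/L vs MTC 17 mg/L: exceeds toxic threshold.

23.8 mg/L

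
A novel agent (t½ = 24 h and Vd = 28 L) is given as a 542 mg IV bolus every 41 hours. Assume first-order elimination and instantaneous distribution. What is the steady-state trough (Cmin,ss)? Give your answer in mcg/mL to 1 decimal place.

8.5 mcg/mL

Over one 41-h interval, 41/24 ≈ 1.7083 half-lives elapse, leaving f ≈ 0.3060 of each dose.
Accumulation ratio R = 1/(1 − f) ≈ 1/0.6940 ≈ 1.4409.
Each bolus raises the concentration by D/Vd = 542/28 ≈ 19.357 mcg/mL.
Steady-state peak Cmax,ss = C₀·R ≈ 19.357 × 1.4409 ≈ 27.892 mcg/mL.
One interval later, Cmin,ss = Cmax,ss·e^(−kτ) ≈ 27.892 × 0.3060 ≈ 8.535 mcg/mL.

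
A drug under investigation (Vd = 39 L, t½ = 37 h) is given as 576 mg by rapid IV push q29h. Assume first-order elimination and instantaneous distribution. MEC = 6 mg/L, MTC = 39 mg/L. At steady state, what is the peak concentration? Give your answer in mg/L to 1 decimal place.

τ/t½ = 29/37 ≈ 0.78378, so fraction remaining f = (1/2)^(29/37) ≈ 0.5808.
At steady state, accumulation factor R = 1/(1 − e^(−kτ)) ≈ 2.3855.
Each bolus raises the concentration by D/Vd = 576/39 ≈ 14.769 mg/L.
Steady-state peak Cmax,ss = C₀·R ≈ 14.769 × 2.3855 ≈ 35.231 mg/L.
Peak 35.2 mg/L vs MTC 39 mg/L: below toxic threshold.

35.2 mg/L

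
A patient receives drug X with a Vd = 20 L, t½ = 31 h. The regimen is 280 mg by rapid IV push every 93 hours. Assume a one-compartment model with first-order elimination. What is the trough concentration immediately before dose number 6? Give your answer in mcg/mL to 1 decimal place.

f = (1/2)^(τ/t½) = (1/2)^(93/31) ≈ 0.1250.
C₀ = D/Vd = 280/20 ≈ 14.000 mcg/mL.
Before the 6th dose, 5 doses have been given. Superposition: Cmin = C₀·(f + f² + … + f^5).
≈ 14.000 × (0.1250 + 0.0156 + 0.0020 + 0.0002 + 0.0000) ≈ 14.000 × 0.1428 ≈ 1.999 mcg/mL.

2.0 mcg/mL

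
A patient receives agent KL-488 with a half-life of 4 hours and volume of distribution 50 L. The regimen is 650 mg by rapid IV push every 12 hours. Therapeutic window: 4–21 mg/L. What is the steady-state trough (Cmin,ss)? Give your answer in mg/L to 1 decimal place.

The dosing interval is 3 half-lives, so f = 2^(−3) = 0.125.
Accumulation ratio R = 1/(1 − f) = 1/0.875 = 8/7.
Single-dose peak C₀ = D/Vd = 650/50 = 13 mg/L.
Steady-state peak Cmax,ss = C₀·R = 13 × 8/7 ≈ 14.857 mg/L.
Steady-state trough Cmin,ss = Cmax,ss·f ≈ 14.857 × 0.125 ≈ 1.857 mg/L.
Trough 1.9 mg/L vs MEC 4 mg/L: subtherapeutic.

1.9 mg/L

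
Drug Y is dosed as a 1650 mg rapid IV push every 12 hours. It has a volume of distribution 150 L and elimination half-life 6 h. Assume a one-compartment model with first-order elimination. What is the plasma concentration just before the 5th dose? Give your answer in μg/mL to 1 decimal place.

3.7 μg/mL

f = (1/2)^(τ/t½) = (1/2)^(12/6) ≈ 0.2500.
C₀ = D/Vd = 1650/150 ≈ 11.000 μg/mL.
Before the 5th dose, 4 doses have been given. Superposition: Cmin = C₀·(f + f² + … + f^4).
≈ 11.000 × (0.2500 + 0.0625 + 0.0156 + 0.0039) ≈ 11.000 × 0.3320 ≈ 3.652 μg/mL.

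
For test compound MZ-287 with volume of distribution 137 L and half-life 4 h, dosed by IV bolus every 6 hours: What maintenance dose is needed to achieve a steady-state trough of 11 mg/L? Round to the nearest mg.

2755 mg

τ/t½ = 6/4 ≈ 1.5, so f = (1/2)^(6/4) ≈ 0.353553.
Cmin,ss = (D/Vd)·f/(1−f), so D = Cmin,ss·Vd·(1−f)/f.
D = 11 × 137 × (1−f)/f ≈ 11 × 137 × 1.82843 ≈ 2755.44 mg.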